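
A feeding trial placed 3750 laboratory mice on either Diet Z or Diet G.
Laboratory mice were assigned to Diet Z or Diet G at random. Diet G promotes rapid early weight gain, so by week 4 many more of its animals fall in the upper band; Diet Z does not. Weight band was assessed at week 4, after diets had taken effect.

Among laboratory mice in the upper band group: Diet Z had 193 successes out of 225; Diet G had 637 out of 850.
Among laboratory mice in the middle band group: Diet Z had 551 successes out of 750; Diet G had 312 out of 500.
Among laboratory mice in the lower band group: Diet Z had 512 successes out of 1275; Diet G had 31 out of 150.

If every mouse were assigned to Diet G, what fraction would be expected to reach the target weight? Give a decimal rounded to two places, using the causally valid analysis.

Within every week-4 weight band level Diet Z has the higher rate, yet pooled Diet G does — Simpson's reversal.
Week-4 weight band here is a post-treatment variable shaped by the diet; conditioning on it would introduce bias rather than remove it. The overall comparison is the causal one.
So P(outcome | do(Diet G)) is just the pooled rate for Diet G: 980/1500 = 0.653.

0.65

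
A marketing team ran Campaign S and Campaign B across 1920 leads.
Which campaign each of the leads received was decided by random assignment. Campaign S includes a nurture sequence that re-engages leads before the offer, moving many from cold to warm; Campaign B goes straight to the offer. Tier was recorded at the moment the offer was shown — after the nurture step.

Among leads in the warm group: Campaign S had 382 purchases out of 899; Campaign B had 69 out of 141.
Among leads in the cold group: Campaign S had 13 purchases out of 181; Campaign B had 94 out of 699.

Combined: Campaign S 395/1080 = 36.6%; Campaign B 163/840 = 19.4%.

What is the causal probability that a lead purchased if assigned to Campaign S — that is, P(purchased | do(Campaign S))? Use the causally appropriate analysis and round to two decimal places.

0.37

The engagement tier-specific comparison favours Campaign B throughout, but the pooled figures favour Campaign S. The question is whether to condition on engagement tier.
Engagement tier lies on the pathway campaign → engagement tier → outcome, so adjusting for it blocks the indirect effect. For the total causal effect of campaign, use the unadjusted pooled rates.
So P(outcome | do(Campaign S)) is just the pooled rate for Campaign S: 395/1080 = 0.366.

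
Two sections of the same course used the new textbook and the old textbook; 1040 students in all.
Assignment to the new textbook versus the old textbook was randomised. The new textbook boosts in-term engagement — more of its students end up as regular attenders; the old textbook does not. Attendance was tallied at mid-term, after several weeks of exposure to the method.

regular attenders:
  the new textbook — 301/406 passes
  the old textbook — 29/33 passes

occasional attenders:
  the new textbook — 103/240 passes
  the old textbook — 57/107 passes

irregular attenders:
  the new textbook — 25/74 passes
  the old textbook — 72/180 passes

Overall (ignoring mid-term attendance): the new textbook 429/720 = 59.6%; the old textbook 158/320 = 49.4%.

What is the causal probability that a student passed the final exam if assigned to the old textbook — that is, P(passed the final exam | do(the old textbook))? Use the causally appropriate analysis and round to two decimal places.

the old textbook is higher inside every mid-term attendance stratum but the new textbook is higher in aggregate. Whether to stratify depends on how mid-term attendance relates to the teaching method.
Mid-term attendance lies on the pathway teaching method → mid-term attendance → outcome, so adjusting for it blocks the indirect effect. For the total causal effect of teaching method, use the unadjusted pooled rates.
So P(outcome | do(the old textbook)) is just the pooled rate for the old textbook: 158/320 = 0.494.

0.49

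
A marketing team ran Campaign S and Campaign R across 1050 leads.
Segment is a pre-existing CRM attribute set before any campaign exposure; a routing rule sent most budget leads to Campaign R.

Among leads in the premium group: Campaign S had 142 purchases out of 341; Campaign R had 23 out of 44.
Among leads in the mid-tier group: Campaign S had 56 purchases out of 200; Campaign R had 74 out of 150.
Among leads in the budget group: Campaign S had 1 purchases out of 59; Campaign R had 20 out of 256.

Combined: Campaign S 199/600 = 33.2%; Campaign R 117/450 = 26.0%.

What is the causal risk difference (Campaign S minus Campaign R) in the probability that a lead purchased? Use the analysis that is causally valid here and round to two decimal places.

The stratified and pooled comparisons disagree (Campaign R wins within each customer segment; Campaign S wins overall), so the answer turns on the causal role of customer segment.
Nothing the campaign does changes customer segment; the imbalance is an allocation artefact. With customer segment also predicting the outcome, the pooled figure is confounded, and the within-stratum comparison is the causal one.
Adjusting over the population distribution of customer segment: 0.367·(0.416−0.523) + 0.333·(0.280−0.493) + 0.300·(0.017−0.078) = -0.128.

-0.13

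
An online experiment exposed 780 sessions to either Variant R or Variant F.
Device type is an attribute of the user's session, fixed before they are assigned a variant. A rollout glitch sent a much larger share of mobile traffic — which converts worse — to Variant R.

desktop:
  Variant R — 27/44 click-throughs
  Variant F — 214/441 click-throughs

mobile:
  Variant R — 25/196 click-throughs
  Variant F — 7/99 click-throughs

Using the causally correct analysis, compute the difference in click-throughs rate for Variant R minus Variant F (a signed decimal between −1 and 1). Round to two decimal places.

Within every device type level Variant R has the higher rate, yet pooled Variant F does — Simpson's reversal.
Device type differs across variants for reasons unrelated to any effect of the variant itself, and it separately predicts the outcome — a classic confounder. We must compare within device type levels.
Adjusting over the population distribution of device type: 0.622·(0.614−0.485) + 0.378·(0.128−0.071) = +0.101.

+0.10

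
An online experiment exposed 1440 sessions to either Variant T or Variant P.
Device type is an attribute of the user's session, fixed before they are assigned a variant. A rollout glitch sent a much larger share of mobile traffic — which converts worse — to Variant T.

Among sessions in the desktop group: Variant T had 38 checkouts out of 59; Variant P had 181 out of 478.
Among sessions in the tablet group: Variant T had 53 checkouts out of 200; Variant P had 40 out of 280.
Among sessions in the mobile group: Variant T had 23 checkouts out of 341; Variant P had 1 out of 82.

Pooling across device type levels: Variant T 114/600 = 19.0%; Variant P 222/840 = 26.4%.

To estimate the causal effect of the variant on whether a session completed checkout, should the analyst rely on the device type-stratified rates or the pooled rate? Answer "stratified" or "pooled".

stratified

Here device type is a common cause — it drives both which variant a case falls under and the outcome. The crude comparison mixes populations; the stratum-specific rates are the causally relevant ones.
Within each level — desktop: 64.4% vs 37.9%; tablet: 26.5% vs 14.3%; mobile: 6.7% vs 1.2% — Variant T is higher every time.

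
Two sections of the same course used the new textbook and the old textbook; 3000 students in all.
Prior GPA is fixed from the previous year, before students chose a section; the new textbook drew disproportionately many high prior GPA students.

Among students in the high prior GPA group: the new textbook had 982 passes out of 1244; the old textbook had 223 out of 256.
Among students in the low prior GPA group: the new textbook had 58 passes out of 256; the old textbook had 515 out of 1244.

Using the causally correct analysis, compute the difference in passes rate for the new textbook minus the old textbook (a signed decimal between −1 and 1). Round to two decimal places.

Prior GPA band is set before the teaching method has any effect — it is not caused by the teaching method — and it independently drives the outcome. That makes it a confounder, so the causal comparison is within prior GPA band levels.
Adjusting over the population distribution of prior GPA band: 0.500·(0.789−0.871) + 0.500·(0.227−0.414) = -0.135.

-0.13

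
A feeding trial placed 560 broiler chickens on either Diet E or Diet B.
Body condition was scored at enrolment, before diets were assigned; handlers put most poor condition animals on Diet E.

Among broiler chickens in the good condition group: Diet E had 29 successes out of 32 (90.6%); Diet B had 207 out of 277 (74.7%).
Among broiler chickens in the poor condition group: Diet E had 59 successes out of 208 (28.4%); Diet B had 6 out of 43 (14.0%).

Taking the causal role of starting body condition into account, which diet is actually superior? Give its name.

Diet E

Diet E is higher inside every starting body condition stratum but Diet B is higher in aggregate. Whether to stratify depends on how starting body condition relates to the diet.
Here starting body condition is a common cause — it drives both which diet a case falls under and the outcome. The crude comparison mixes populations; the stratum-specific rates are the causally relevant ones.
Within each level — good condition: 90.6% vs 74.7%; poor condition: 28.4% vs 14.0% — Diet E is higher every time.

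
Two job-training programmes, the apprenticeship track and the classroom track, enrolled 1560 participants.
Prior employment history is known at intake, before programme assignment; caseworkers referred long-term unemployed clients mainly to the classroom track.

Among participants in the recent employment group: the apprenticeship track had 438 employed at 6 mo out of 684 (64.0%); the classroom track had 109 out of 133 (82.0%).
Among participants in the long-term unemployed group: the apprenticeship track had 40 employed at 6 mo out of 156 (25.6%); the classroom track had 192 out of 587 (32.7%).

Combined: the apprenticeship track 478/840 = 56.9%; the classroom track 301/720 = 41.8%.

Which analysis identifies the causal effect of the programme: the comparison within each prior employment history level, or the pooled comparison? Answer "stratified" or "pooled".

stratified

Since prior employment history is a pre-existing factor (not a product of the programme) and it affects the outcome on its own, it is a confounder. The stratified rates, not the pooled rate, identify the causal effect.
Within each level — recent employment: 64.0% vs 82.0%; long-term unemployed: 25.6% vs 32.7% — the classroom track is higher every time.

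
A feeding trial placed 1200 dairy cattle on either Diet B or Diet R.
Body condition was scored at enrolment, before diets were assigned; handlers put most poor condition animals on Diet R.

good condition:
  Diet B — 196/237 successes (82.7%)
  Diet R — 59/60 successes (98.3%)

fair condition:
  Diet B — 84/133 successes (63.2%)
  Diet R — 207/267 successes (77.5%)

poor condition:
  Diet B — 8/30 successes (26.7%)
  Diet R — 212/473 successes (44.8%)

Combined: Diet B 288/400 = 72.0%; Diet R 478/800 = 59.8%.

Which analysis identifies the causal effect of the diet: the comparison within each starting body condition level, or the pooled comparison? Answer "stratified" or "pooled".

Starting body condition differs across diets for reasons unrelated to any effect of the diet itself, and it separately predicts the outcome — a classic confounder. We must compare within starting body condition levels.
Within each level — good condition: 82.7% vs 98.3%; fair condition: 63.2% vs 77.5%; poor condition: 26.7% vs 44.8% — Diet R is higher every time.

stratified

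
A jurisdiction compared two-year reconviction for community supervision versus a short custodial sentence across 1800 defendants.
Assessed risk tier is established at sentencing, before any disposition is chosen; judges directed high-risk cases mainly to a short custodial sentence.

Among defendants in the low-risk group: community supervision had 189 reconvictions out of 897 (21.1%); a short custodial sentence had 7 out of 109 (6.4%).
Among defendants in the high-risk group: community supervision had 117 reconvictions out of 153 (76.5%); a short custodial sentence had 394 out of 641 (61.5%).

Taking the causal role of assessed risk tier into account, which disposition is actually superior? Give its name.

Within every assessed risk tier level a short custodial sentence has the lower rate, yet pooled community supervision does — Simpson's reversal.
Here assessed risk tier is a common cause — it drives both which disposition a case falls under and the outcome. The crude comparison mixes populations; the stratum-specific rates are the causally relevant ones.
Within each level — low-risk: 21.1% vs 6.4%; high-risk: 76.5% vs 61.5% — a short custodial sentence is lower every time.

a short custodial sentence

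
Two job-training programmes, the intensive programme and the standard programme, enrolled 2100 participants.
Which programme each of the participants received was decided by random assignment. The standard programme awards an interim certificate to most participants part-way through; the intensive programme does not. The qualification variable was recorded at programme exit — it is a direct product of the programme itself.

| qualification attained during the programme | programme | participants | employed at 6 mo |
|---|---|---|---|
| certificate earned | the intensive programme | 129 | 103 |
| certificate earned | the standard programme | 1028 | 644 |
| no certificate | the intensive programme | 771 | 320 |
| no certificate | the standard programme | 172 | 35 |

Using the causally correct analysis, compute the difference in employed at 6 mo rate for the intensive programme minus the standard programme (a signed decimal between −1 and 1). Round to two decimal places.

-0.10

Qualification attained during the programme here is a post-treatment variable shaped by the programme; conditioning on it would introduce bias rather than remove it. The overall comparison is the causal one.
The causal difference is the pooled difference: 0.470 − 0.566 = -0.096.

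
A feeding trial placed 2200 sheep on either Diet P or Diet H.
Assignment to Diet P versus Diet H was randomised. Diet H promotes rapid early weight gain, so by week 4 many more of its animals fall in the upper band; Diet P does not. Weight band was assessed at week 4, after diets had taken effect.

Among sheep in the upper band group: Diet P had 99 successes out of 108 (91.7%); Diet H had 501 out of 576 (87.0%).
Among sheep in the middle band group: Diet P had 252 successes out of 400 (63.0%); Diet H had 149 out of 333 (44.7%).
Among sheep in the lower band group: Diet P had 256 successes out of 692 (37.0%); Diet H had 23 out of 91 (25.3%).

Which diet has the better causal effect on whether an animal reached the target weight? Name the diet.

Diet H

Week-4 weight band lies on the pathway diet → week-4 weight band → outcome, so adjusting for it blocks the indirect effect. For the total causal effect of diet, use the unadjusted pooled rates.
Pooled: Diet P 50.6% vs Diet H 67.3%; Diet H is higher overall.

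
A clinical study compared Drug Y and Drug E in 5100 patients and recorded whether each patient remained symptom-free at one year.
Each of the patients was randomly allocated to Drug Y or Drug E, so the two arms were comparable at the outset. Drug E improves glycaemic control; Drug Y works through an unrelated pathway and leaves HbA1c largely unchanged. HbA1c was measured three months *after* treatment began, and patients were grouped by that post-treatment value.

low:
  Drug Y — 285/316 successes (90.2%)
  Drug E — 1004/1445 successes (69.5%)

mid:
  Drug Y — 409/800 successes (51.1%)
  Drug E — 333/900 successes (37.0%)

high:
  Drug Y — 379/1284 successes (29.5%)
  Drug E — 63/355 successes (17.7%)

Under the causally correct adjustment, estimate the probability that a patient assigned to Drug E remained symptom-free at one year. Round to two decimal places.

0.52

HbA1c lies on the pathway drug → HbA1c → outcome, so adjusting for it blocks the indirect effect. For the total causal effect of drug, use the unadjusted pooled rates.
So P(outcome | do(Drug E)) is just the pooled rate for Drug E: 1400/2700 = 0.519.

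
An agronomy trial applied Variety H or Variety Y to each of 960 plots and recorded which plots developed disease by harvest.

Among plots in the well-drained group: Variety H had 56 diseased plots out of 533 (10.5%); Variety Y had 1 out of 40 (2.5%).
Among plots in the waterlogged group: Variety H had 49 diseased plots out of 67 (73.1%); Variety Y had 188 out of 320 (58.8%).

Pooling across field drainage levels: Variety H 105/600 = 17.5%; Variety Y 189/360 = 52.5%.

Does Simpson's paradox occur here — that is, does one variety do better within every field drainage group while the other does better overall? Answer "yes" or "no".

yes

Within each field drainage level (well-drained 10.5% vs 2.5%; waterlogged 73.1% vs 58.8%), Variety Y has the lower rate every time. Pooled: 17.5% vs 52.5% — Variety H has the lower rate overall. The two comparisons disagree.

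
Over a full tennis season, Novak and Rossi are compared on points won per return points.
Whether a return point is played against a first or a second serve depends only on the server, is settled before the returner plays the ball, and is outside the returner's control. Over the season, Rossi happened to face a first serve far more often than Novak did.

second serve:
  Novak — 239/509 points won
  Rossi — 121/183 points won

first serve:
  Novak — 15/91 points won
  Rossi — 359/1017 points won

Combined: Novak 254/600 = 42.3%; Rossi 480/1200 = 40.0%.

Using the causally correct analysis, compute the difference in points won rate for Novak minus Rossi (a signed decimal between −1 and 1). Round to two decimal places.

-0.19

Serve type differs across players for reasons unrelated to any effect of the player itself, and it separately predicts the outcome — a classic confounder. We must compare within serve type levels.
Adjusting over the population distribution of serve type: 0.384·(0.470−0.661) + 0.616·(0.165−0.353) = -0.190.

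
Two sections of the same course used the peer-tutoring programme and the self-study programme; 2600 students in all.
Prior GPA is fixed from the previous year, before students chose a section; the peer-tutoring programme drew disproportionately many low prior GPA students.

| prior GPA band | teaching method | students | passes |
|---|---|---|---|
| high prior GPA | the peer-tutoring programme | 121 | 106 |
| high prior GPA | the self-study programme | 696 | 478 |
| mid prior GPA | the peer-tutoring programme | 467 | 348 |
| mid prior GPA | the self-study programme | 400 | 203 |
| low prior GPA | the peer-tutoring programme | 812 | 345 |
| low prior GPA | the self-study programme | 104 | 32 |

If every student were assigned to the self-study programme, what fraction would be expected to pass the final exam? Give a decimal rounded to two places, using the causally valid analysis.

The imbalance in prior GPA band arose from how students were allocated, not from anything the teaching method did; and prior GPA band independently affects the outcome. The pooled gap is confounded — condition on prior GPA band.
Standardising the self-study programme to the population prior GPA band mix: 0.314·478/696 + 0.333·203/400 + 0.352·32/104 = 0.493.

0.49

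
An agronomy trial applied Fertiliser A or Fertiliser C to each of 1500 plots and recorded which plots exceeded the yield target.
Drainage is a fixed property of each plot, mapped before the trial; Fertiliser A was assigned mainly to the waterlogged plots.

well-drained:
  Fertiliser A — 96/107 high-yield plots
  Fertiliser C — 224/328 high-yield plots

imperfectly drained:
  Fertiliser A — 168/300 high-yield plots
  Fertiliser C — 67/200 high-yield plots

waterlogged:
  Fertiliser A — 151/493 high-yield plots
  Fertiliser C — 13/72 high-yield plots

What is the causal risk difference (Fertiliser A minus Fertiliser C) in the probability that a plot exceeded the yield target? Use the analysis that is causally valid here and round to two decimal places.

The imbalance in field drainage arose from how plots were allocated, not from anything the fertiliser did; and field drainage independently affects the outcome. The pooled gap is confounded — condition on field drainage.
Adjusting over the population distribution of field drainage: 0.290·(0.897−0.683) + 0.333·(0.560−0.335) + 0.377·(0.306−0.181) = +0.184.

+0.18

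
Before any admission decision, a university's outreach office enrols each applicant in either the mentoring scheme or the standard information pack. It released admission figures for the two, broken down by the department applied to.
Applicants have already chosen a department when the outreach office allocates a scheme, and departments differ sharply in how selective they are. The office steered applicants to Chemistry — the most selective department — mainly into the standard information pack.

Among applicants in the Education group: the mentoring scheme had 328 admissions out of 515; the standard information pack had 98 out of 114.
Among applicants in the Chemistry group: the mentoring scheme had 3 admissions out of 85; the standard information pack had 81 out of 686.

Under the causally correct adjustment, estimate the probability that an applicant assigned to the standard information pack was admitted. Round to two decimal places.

Since department is a pre-existing factor (not a product of the outreach scheme) and it affects the outcome on its own, it is a confounder. The stratified rates, not the pooled rate, identify the causal effect.
Standardising the standard information pack to the population department mix: 0.449·98/114 + 0.551·81/686 = 0.451.

0.45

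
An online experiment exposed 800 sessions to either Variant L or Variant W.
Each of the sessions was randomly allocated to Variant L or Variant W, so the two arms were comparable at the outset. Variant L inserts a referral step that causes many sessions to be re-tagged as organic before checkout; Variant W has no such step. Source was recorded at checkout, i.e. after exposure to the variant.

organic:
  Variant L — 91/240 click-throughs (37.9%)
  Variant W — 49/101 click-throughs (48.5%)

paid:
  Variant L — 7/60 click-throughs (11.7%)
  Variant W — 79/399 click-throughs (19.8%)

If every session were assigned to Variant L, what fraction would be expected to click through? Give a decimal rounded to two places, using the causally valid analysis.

Traffic source lies on the pathway variant → traffic source → outcome, so adjusting for it blocks the indirect effect. For the total causal effect of variant, use the unadjusted pooled rates.
So P(outcome | do(Variant L)) is just the pooled rate for Variant L: 98/300 = 0.327.

0.33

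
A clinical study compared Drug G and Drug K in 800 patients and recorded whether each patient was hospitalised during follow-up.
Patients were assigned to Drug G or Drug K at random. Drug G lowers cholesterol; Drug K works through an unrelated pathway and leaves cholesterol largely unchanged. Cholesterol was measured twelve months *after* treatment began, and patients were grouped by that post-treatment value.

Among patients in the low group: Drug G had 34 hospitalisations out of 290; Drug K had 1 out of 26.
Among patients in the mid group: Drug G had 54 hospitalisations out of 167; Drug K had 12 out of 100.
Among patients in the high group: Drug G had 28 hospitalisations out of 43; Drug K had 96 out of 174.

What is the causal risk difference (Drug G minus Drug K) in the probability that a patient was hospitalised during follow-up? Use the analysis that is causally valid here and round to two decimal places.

Within every cholesterol level Drug K has the lower rate, yet pooled Drug G does — Simpson's reversal.
Cholesterol here is a post-treatment variable shaped by the drug; conditioning on it would introduce bias rather than remove it. The overall comparison is the causal one.
The causal difference is the pooled difference: 0.232 − 0.363 = -0.131.

-0.13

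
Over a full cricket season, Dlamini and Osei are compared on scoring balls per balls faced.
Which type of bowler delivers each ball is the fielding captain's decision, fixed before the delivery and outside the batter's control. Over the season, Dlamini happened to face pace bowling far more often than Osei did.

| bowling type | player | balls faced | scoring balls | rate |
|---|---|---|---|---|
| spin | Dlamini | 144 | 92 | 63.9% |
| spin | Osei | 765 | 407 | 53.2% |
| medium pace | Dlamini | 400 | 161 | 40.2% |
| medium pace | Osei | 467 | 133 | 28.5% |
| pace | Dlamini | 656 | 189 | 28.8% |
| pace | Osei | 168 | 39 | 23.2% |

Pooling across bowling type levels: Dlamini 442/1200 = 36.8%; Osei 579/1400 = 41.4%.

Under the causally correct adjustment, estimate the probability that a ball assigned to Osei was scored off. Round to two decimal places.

The imbalance in bowling type arose from how balls faced were allocated, not from anything the player did; and bowling type independently affects the outcome. The pooled gap is confounded — condition on bowling type.
Standardising Osei to the population bowling type mix: 0.350·407/765 + 0.333·133/467 + 0.317·39/168 = 0.355.

0.35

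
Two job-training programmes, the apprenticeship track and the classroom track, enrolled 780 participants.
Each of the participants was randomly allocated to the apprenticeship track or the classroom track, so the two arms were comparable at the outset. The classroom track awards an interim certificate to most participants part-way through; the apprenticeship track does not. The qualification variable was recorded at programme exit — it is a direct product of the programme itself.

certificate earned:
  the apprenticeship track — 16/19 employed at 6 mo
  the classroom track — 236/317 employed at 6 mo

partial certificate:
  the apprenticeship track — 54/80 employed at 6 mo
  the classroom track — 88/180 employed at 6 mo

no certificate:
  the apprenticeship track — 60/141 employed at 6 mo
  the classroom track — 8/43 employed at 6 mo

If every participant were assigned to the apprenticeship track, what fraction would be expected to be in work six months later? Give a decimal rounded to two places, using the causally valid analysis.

Within every qualification attained during the programme level the apprenticeship track has the higher rate, yet pooled the classroom track does — Simpson's reversal.
Stratifying would compare programmes among participants the programmes themselves sorted into qualification attained during the programme groups — a form of selection on an intermediate. The unconditioned pooled rates give the total causal effect.
So P(outcome | do(the apprenticeship track)) is just the pooled rate for the apprenticeship track: 130/240 = 0.542.

0.54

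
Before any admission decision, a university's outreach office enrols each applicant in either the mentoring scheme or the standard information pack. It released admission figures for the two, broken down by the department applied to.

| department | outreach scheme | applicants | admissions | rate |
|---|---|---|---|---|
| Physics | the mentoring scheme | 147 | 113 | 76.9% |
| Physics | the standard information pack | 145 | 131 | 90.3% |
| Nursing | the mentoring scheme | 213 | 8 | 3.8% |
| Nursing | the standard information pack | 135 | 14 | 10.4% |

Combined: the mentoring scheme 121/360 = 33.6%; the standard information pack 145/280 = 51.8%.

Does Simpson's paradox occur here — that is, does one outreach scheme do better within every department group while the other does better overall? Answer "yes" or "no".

no

Within each department level (Physics 76.9% vs 90.3%; Nursing 3.8% vs 10.4%), the standard information pack has the higher rate every time. Pooled: 33.6% vs 51.8% — the standard information pack has the higher rate overall. They agree.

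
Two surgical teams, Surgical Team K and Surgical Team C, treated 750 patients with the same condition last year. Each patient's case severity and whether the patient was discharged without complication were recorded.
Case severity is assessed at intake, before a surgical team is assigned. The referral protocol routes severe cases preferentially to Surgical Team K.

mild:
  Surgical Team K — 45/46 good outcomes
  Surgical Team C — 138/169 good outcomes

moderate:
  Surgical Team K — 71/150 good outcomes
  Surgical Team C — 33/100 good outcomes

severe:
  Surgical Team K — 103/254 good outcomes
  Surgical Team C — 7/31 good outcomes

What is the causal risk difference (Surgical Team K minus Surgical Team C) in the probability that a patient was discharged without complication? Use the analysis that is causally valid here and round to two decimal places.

+0.16

The stratified and pooled comparisons disagree (Surgical Team K wins within each case severity; Surgical Team C wins overall), so the answer turns on the causal role of case severity.
Since case severity is a pre-existing factor (not a product of the surgical team) and it affects the outcome on its own, it is a confounder. The stratified rates, not the pooled rate, identify the causal effect.
Adjusting over the population distribution of case severity: 0.287·(0.978−0.817) + 0.333·(0.473−0.330) + 0.380·(0.406−0.226) = +0.162.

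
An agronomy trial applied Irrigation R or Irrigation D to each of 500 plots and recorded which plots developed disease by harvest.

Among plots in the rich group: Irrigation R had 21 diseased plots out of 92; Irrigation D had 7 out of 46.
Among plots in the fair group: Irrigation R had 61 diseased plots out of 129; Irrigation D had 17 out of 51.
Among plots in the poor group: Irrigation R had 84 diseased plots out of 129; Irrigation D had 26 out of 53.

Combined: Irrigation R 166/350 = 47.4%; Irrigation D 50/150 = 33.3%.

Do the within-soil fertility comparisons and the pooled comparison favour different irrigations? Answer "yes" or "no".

Within each soil fertility level (rich 22.8% vs 15.2%; fair 47.3% vs 33.3%; poor 65.1% vs 49.1%), Irrigation D has the lower rate every time. Pooled: 47.4% vs 33.3% — Irrigation D has the lower rate overall. They agree.

no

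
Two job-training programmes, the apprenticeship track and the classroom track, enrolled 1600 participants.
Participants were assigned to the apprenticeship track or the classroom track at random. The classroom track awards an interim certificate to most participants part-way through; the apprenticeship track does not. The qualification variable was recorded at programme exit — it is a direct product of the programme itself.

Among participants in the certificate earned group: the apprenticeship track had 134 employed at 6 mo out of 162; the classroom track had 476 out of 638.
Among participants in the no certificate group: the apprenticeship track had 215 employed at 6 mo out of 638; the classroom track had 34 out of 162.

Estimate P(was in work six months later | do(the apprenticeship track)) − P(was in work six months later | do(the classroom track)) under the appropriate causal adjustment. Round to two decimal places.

The stratified and pooled comparisons disagree (the apprenticeship track wins within each qualification attained during the programme; the classroom track wins overall), so the answer turns on the causal role of qualification attained during the programme.
Qualification attained during the programme is recorded after the programme and is itself shifted by it — it sits on the causal path from programme to outcome. Conditioning on a mediator would strip out part of the effect we want; the pooled comparison gives the total causal effect.
The causal difference is the pooled difference: 0.436 − 0.637 = -0.201.

-0.20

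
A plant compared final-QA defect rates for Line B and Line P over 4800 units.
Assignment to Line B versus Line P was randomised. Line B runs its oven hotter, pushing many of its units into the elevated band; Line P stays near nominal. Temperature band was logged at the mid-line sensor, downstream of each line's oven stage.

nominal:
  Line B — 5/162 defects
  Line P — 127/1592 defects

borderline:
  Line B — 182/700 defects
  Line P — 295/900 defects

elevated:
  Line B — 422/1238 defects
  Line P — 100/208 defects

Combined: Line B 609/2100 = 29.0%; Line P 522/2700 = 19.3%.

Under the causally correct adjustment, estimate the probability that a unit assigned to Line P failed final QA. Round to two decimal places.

0.19

In-process temperature band is recorded after the line and is itself shifted by it — it sits on the causal path from line to outcome. Conditioning on a mediator would strip out part of the effect we want; the pooled comparison gives the total causal effect.
So P(outcome | do(Line P)) is just the pooled rate for Line P: 522/2700 = 0.193.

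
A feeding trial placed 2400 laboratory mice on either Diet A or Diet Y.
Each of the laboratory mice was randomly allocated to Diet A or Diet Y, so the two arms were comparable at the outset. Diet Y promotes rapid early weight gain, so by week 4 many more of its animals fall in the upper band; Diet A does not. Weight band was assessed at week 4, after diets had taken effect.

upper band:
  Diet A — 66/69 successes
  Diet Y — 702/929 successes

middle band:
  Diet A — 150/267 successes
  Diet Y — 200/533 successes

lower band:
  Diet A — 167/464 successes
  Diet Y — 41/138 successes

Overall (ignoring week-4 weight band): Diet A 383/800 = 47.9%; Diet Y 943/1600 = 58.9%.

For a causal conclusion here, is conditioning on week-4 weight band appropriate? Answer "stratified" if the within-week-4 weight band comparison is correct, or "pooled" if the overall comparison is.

pooled

Week-4 weight band is recorded after the diet and is itself shifted by it — it sits on the causal path from diet to outcome. Conditioning on a mediator would strip out part of the effect we want; the pooled comparison gives the total causal effect.
Pooled: Diet A 47.9% vs Diet Y 58.9%; Diet Y is higher overall.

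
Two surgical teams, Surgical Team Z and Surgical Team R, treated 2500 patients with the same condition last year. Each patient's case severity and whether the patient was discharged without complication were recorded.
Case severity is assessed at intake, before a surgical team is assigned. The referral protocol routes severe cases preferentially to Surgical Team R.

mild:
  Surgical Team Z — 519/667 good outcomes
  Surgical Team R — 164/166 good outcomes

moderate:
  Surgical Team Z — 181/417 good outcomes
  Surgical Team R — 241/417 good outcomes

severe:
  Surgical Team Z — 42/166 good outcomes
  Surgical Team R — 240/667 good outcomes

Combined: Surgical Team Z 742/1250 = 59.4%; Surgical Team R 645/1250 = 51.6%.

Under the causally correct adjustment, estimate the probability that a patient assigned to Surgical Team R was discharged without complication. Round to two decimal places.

0.64

The imbalance in case severity arose from how patients were allocated, not from anything the surgical team did; and case severity independently affects the outcome. The pooled gap is confounded — condition on case severity.
Standardising Surgical Team R to the population case severity mix: 0.333·164/166 + 0.334·241/417 + 0.333·240/667 = 0.642.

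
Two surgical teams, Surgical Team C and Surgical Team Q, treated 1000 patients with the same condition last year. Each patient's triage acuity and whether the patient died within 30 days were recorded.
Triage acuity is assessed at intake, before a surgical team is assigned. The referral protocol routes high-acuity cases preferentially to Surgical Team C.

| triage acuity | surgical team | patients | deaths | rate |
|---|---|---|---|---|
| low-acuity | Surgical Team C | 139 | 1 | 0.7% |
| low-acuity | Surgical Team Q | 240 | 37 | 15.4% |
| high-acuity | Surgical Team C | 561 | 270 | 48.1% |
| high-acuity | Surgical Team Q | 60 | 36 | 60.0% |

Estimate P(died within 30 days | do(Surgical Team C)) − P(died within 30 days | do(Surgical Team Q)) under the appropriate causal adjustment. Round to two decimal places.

The imbalance in triage acuity arose from how patients were allocated, not from anything the surgical team did; and triage acuity independently affects the outcome. The pooled gap is confounded — condition on triage acuity.
Adjusting over the population distribution of triage acuity: 0.379·(0.007−0.154) + 0.621·(0.481−0.600) = -0.129.

-0.13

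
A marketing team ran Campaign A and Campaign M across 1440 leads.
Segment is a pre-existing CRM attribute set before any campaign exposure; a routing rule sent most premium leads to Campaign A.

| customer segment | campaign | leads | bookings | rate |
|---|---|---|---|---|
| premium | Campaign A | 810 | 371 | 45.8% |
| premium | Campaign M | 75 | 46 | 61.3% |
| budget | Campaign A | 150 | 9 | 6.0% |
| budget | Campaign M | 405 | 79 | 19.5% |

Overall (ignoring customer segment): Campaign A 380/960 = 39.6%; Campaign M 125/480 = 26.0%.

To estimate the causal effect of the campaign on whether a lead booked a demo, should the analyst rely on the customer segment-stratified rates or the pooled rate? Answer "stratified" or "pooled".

stratified

The customer segment-specific comparison favours Campaign M throughout, but the pooled figures favour Campaign A. The question is whether to condition on customer segment.
Here customer segment is a common cause — it drives both which campaign a case falls under and the outcome. The crude comparison mixes populations; the stratum-specific rates are the causally relevant ones.
Within each level — premium: 45.8% vs 61.3%; budget: 6.0% vs 19.5% — Campaign M is higher every time.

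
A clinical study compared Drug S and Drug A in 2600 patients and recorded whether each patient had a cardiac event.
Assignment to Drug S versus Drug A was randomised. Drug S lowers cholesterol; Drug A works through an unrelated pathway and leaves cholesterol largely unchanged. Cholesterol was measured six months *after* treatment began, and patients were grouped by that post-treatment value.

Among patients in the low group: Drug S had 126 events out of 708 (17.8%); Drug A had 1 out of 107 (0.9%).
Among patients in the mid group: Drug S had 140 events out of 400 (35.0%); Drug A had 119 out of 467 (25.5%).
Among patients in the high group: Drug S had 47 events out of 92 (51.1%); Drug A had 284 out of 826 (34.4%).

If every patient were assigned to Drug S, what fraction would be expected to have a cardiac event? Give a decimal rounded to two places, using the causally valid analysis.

0.26

Drug A is lower inside every cholesterol stratum but Drug S is lower in aggregate. Whether to stratify depends on how cholesterol relates to the drug.
The distribution of cholesterol is itself part of what the drug does — it is an intermediate outcome. Holding it fixed would remove that part of the effect; the total effect is the pooled difference.
So P(outcome | do(Drug S)) is just the pooled rate for Drug S: 313/1200 = 0.261.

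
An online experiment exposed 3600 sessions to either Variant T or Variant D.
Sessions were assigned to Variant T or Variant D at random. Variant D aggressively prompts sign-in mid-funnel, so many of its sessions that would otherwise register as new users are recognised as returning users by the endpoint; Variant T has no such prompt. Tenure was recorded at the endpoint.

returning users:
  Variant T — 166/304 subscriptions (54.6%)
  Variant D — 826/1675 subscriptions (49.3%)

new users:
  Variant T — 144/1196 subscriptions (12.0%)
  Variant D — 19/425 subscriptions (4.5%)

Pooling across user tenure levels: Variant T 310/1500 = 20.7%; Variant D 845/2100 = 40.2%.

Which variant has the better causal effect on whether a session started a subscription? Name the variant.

The user tenure-specific comparison favours Variant T throughout, but the pooled figures favour Variant D. The question is whether to condition on user tenure.
User tenure is recorded after the variant and is itself shifted by it — it sits on the causal path from variant to outcome. Conditioning on a mediator would strip out part of the effect we want; the pooled comparison gives the total causal effect.
Pooled: Variant T 20.7% vs Variant D 40.2%; Variant D is higher overall.

Variant D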